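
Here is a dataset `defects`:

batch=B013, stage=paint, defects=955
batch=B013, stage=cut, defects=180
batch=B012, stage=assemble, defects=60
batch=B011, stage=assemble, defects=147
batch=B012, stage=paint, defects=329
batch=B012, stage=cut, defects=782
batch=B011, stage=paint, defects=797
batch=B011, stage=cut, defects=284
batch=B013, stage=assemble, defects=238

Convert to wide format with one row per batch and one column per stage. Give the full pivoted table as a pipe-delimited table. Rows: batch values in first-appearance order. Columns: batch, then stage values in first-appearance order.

Columns: batch plus the 3 distinct stage values (paint, cut, assemble).
For example, row B013 column paint takes defects=955 from the long row (B013, paint).

| batch | paint | cut | assemble |
| B013 | 955 | 180 | 238 |
| B012 | 329 | 782 | 60 |
| B011 | 797 | 284 | 147 |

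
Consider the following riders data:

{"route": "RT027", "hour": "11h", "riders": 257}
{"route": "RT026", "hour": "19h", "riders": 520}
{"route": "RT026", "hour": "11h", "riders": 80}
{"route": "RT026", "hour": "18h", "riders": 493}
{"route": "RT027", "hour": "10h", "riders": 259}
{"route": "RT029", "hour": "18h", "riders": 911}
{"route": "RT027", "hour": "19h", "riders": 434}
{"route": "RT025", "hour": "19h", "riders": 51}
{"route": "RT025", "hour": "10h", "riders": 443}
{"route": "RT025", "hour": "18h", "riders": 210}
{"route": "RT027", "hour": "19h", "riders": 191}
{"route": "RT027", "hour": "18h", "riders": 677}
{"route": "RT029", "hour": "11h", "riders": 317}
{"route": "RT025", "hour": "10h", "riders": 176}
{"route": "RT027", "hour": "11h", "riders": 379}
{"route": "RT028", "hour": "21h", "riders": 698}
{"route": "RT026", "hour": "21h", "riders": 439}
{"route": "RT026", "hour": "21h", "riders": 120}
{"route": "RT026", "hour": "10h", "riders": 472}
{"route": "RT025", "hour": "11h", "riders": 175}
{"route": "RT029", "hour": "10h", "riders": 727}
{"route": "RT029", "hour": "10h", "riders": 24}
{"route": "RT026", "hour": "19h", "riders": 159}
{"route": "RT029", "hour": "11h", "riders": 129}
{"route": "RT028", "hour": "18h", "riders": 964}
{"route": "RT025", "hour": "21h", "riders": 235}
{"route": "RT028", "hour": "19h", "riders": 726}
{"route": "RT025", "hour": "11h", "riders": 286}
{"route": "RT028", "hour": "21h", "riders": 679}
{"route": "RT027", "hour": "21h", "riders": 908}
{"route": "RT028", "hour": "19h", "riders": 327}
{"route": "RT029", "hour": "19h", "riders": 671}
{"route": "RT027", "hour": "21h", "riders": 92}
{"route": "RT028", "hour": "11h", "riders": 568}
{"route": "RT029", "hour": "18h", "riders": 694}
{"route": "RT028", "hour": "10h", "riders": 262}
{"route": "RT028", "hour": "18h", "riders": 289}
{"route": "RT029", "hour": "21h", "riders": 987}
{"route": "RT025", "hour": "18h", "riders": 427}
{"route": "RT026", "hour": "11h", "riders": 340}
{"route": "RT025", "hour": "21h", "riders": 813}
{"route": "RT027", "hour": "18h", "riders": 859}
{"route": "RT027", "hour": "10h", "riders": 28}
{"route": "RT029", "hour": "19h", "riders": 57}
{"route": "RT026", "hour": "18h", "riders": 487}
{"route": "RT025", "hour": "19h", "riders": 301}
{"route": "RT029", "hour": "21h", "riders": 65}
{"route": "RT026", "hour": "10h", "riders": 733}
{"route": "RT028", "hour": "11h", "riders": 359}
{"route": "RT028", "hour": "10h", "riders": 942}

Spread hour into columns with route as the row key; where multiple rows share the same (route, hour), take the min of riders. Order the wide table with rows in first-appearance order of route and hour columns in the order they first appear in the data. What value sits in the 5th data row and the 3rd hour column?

289

With rows in first-appearance order of route, row 5 is route=RT028. hour columns in first-appearance order: 11h, 19h, 18h, 10h, 21h; column 3 is 18h.
Long rows with route=RT028, hour=18h: min(964, 289) = 289.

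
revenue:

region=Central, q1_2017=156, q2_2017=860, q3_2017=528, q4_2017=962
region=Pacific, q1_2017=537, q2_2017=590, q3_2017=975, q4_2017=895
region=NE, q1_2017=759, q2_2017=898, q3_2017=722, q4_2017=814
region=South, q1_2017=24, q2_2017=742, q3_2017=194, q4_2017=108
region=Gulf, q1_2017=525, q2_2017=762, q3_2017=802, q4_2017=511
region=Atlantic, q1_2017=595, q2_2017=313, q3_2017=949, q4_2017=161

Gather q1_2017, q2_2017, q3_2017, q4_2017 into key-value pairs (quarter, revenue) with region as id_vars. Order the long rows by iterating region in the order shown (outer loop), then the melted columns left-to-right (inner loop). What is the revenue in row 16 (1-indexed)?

108

24 rows total (6 × 4). Row 16: index ⌊(16-1)/4⌋ = 3 into region → South; (16-1) mod 4 = 3 into the melted columns → q4_2017.
So row 16 is (South, q4_2017, 108); revenue = 108.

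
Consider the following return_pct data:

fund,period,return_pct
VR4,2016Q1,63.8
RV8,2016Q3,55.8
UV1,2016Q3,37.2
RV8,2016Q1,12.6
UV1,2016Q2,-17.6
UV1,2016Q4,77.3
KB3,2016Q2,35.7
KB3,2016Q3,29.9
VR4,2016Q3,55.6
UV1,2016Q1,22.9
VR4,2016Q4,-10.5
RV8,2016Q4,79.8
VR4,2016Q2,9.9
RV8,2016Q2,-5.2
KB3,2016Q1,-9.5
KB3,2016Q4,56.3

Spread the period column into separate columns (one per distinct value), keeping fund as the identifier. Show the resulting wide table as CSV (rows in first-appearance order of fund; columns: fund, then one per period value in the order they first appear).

fund,2016Q1,2016Q3,2016Q2,2016Q4
VR4,63.8,55.6,9.9,-10.5
RV8,12.6,55.8,-5.2,79.8
UV1,22.9,37.2,-17.6,77.3
KB3,-9.5,29.9,35.7,56.3

Columns: fund plus the 4 distinct period values (2016Q1, 2016Q3, 2016Q2, 2016Q4).
For example, row VR4 column 2016Q1 takes return_pct=63.8 from the long row (VR4, 2016Q1).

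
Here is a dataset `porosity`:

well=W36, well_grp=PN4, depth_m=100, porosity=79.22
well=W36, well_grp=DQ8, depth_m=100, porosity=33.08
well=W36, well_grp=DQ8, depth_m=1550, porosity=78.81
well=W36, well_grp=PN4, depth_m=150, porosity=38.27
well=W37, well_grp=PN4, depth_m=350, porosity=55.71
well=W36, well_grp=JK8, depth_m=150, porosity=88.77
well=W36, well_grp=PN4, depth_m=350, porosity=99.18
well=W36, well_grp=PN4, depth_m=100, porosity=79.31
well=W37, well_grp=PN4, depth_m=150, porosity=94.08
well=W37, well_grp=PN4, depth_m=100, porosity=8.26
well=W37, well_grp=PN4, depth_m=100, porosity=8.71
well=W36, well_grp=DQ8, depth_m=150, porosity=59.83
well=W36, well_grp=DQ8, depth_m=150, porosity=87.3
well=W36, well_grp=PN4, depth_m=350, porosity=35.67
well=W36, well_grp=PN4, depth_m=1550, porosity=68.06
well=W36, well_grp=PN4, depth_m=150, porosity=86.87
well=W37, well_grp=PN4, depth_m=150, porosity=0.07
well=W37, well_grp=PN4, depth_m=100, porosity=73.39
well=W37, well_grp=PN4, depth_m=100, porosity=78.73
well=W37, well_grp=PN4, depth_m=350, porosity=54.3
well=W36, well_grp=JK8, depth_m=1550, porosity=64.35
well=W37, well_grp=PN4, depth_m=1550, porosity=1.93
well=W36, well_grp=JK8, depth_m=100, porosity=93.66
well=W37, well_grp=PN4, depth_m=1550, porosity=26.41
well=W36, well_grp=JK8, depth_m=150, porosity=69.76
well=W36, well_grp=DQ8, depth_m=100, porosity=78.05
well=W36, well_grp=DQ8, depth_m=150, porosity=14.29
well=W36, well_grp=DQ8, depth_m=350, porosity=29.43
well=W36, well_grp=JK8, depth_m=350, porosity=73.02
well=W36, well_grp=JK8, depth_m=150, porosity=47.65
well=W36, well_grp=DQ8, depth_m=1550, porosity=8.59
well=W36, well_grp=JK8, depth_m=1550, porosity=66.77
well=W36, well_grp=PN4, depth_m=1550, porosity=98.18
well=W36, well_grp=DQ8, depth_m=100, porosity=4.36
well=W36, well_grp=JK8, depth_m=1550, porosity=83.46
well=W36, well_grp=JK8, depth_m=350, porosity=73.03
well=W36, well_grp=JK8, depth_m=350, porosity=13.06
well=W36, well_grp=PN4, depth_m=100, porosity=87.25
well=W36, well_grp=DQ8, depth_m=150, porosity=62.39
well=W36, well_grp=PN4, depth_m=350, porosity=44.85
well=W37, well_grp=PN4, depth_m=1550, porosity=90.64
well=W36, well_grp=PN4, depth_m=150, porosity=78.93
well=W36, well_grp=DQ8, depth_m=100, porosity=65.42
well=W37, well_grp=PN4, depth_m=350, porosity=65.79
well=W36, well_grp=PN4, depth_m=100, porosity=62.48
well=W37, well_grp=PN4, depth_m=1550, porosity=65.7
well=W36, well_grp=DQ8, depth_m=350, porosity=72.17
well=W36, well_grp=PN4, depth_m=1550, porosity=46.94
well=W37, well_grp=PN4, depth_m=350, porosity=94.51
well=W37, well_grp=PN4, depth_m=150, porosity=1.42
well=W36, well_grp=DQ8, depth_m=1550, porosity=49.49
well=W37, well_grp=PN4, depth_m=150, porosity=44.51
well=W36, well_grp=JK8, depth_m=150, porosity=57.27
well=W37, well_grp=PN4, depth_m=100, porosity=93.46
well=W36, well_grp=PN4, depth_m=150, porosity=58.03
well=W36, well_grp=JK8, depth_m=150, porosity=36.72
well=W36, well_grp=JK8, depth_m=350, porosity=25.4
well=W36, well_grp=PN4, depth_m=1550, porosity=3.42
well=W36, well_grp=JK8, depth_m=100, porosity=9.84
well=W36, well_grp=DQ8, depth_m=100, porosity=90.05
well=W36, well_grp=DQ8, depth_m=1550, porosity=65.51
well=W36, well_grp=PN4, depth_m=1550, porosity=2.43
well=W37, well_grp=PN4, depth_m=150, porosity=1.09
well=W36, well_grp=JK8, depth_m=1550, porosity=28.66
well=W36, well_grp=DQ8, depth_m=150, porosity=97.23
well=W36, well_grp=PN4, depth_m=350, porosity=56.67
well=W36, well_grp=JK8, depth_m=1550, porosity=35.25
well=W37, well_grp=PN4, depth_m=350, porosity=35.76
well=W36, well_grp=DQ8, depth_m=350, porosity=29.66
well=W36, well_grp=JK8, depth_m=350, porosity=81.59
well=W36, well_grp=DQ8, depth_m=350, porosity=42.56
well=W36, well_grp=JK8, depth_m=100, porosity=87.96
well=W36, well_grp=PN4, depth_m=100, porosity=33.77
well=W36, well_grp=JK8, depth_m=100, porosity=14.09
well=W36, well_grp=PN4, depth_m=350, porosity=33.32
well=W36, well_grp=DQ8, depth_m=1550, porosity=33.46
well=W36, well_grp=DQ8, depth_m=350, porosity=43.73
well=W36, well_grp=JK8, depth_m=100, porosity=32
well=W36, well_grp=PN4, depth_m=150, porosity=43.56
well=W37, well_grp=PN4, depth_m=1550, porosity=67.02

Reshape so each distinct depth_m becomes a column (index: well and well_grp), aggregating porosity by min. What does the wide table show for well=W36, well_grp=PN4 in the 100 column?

33.77

Rows with well=W36, well_grp=PN4 and depth_m=100: porosity values are 79.22, 79.31, 87.25, 62.48, 33.77.
min(79.22, 79.31, 87.25, 62.48, 33.77) = 33.77.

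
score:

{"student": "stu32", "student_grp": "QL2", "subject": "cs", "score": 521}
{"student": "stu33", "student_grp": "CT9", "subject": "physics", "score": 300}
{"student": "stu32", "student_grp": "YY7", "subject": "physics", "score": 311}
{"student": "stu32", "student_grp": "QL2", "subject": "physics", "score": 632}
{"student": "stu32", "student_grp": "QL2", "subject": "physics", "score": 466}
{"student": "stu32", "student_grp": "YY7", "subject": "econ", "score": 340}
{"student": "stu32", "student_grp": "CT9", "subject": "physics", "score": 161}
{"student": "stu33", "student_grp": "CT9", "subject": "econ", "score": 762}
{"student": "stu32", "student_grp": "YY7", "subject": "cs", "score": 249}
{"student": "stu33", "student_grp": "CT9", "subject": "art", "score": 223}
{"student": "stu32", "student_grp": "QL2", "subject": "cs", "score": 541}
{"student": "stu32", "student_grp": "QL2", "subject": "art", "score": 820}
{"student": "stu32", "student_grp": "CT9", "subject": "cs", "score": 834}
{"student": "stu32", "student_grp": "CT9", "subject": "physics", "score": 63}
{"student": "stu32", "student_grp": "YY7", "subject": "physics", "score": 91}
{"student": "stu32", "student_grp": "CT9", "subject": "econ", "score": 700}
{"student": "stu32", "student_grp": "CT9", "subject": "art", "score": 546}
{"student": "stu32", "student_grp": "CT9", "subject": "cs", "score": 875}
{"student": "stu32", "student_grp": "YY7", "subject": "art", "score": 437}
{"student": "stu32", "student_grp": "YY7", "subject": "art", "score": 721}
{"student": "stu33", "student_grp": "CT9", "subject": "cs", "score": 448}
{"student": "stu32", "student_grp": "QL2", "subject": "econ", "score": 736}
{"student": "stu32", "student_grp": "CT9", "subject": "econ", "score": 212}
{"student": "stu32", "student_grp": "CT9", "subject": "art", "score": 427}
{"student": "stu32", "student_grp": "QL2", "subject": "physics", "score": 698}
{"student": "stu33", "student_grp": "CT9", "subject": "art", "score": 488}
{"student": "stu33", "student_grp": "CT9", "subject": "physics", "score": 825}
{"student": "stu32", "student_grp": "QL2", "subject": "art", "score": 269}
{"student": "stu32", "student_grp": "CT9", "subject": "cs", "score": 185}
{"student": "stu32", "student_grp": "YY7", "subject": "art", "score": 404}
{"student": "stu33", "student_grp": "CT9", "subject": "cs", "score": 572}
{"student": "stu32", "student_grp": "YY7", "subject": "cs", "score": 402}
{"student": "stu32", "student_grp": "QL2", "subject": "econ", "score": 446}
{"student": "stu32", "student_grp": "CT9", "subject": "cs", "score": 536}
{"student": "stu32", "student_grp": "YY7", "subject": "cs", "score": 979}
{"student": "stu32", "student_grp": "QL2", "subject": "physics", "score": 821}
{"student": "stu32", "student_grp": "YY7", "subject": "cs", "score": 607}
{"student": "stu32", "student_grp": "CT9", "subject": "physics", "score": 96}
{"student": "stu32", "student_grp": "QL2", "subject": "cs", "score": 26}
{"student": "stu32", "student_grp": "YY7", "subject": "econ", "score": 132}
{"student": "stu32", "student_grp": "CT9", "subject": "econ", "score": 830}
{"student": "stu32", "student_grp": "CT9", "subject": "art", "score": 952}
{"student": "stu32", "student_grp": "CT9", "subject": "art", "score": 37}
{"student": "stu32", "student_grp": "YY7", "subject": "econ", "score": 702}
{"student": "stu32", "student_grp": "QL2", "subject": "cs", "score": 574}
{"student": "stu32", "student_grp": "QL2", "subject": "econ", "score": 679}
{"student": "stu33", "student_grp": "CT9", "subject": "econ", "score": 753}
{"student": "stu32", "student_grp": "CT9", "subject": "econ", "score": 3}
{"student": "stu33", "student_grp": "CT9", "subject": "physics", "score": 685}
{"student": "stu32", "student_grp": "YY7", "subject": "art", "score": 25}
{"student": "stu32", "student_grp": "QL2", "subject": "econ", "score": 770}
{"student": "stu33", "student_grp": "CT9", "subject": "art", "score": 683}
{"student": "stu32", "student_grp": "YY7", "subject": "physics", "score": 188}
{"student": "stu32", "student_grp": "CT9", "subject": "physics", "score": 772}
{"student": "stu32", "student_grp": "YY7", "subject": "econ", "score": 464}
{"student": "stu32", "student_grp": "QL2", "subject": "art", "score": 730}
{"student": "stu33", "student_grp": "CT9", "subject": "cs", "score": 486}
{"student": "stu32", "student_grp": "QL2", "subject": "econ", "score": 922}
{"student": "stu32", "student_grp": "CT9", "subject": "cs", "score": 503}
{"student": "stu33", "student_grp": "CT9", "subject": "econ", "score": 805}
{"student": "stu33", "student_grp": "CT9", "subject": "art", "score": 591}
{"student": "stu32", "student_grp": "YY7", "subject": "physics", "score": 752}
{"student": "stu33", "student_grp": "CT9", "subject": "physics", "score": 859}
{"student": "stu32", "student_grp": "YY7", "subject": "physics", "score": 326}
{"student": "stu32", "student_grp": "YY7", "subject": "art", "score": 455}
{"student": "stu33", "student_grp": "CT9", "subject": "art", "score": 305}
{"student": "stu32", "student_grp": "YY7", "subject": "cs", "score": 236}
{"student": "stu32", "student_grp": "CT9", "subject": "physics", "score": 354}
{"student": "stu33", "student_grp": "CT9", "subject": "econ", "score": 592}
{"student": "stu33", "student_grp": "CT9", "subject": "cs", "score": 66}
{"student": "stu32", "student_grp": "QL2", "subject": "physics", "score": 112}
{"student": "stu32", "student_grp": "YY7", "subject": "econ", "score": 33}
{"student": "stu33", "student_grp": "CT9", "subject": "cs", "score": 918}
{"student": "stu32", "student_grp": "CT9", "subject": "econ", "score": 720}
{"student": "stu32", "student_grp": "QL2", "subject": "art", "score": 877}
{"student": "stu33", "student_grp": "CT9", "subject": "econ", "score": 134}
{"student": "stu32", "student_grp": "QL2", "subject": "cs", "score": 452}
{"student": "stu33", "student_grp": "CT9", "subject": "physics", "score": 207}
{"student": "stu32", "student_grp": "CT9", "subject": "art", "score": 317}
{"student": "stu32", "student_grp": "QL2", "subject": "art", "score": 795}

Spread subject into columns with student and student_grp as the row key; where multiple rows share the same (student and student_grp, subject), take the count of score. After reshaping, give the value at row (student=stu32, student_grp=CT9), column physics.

5

Rows with student=stu32, student_grp=CT9 and subject=physics: score values are 161, 63, 96, 772, 354.
5 rows match — count = 5.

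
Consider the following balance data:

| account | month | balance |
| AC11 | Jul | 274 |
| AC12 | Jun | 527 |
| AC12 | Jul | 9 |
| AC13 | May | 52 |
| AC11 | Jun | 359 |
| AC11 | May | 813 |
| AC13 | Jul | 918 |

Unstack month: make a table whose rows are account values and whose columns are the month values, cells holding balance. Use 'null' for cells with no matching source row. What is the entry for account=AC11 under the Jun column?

The long row with account=AC11, month=Jun has balance=359.

359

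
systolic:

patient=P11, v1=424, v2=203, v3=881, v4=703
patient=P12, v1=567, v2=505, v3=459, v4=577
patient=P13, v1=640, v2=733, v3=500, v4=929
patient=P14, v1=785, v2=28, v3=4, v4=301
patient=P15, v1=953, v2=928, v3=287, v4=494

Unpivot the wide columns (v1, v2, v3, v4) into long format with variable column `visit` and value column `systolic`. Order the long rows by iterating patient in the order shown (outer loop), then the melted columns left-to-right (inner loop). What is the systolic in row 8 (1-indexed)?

577

20 rows total (5 × 4). Row 8: index ⌊(8-1)/4⌋ = 1 into patient → P12; (8-1) mod 4 = 3 into the melted columns → v4.
So row 8 is (P12, v4, 577); systolic = 577.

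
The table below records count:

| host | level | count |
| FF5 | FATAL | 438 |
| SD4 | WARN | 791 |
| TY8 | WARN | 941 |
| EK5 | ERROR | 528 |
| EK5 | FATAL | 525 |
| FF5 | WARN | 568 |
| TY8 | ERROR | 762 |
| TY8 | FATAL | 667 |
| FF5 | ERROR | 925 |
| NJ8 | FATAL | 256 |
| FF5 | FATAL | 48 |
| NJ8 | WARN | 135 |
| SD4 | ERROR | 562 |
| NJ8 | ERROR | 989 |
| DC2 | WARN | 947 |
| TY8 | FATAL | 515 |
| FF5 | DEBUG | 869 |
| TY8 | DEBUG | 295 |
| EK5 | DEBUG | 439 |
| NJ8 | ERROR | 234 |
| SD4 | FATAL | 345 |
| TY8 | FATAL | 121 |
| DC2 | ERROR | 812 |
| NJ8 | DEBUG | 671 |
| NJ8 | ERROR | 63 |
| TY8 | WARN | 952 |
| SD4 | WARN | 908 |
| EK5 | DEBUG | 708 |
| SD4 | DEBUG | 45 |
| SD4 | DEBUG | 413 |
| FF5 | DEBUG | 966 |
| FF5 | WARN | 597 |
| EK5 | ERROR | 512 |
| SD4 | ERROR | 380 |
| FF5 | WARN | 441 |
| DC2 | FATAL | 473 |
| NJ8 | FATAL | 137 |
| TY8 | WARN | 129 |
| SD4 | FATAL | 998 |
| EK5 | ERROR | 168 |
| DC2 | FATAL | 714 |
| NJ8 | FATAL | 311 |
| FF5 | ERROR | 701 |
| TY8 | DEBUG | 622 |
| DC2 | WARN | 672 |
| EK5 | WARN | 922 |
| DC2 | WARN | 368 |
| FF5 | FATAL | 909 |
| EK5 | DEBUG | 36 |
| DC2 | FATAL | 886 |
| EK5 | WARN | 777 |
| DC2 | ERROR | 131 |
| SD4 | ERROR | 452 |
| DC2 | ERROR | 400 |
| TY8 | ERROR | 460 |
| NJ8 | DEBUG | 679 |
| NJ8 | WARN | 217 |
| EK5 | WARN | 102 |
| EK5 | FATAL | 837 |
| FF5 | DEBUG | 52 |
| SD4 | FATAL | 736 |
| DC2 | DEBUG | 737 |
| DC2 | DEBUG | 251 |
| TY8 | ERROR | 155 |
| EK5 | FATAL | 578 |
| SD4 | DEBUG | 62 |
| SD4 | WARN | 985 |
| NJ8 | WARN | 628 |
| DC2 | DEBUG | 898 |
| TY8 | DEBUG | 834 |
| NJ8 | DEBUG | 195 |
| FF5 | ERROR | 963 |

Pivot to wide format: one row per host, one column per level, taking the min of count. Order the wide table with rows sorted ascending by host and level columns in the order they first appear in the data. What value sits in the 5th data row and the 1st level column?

345

With rows sorted ascending by host, row 5 is host=SD4. level columns in first-appearance order: FATAL, WARN, ERROR, DEBUG; column 1 is FATAL.
Long rows with host=SD4, level=FATAL: min(345, 998, 736) = 345.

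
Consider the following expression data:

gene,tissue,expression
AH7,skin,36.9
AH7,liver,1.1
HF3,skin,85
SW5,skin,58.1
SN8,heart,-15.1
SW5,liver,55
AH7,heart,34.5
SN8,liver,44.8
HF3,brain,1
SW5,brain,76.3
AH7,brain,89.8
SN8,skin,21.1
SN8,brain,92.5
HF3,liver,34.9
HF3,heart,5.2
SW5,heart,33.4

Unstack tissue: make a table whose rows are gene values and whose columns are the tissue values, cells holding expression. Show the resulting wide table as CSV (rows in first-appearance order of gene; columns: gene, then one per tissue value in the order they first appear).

gene,skin,liver,heart,brain
AH7,36.9,1.1,34.5,89.8
HF3,85,34.9,5.2,1
SW5,58.1,55,33.4,76.3
SN8,21.1,44.8,-15.1,92.5

Columns: gene plus the 4 distinct tissue values (skin, liver, heart, brain).
For example, row AH7 column skin takes expression=36.9 from the long row (AH7, skin).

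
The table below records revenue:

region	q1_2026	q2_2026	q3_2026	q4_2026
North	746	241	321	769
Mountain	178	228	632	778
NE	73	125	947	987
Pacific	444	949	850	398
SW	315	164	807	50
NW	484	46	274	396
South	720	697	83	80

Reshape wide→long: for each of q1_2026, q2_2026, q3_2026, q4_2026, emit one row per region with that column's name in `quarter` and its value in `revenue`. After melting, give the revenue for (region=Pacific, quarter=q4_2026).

398

Unpivoting turns each (region, wide-column) pair into one long row.
The wide cell at row Pacific, column q4_2026 holds 398, so the long row (Pacific, q4_2026) has revenue=398.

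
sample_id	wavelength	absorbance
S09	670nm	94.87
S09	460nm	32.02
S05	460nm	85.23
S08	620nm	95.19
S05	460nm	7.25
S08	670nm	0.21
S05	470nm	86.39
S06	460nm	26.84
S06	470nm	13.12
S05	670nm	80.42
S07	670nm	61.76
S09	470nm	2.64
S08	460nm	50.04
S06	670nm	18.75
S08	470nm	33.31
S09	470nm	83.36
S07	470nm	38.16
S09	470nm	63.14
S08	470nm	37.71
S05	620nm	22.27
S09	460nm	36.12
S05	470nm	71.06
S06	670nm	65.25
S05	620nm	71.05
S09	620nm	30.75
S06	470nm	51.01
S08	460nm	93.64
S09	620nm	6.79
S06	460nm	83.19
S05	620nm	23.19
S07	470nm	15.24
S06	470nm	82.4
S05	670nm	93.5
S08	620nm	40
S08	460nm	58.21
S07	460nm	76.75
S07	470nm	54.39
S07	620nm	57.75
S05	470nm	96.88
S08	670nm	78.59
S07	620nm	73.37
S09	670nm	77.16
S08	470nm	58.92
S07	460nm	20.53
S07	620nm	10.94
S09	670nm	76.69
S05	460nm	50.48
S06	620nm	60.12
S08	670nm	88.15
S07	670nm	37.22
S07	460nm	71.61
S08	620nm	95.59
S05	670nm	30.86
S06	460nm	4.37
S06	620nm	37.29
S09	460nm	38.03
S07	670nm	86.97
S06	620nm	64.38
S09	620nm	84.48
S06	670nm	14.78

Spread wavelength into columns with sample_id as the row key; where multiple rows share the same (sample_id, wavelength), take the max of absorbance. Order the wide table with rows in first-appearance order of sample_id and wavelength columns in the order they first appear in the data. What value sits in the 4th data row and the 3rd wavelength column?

64.38

With rows in first-appearance order of sample_id, row 4 is sample_id=S06. wavelength columns in first-appearance order: 670nm, 460nm, 620nm, 470nm; column 3 is 620nm.
Long rows with sample_id=S06, wavelength=620nm: max(60.12, 37.29, 64.38) = 64.38.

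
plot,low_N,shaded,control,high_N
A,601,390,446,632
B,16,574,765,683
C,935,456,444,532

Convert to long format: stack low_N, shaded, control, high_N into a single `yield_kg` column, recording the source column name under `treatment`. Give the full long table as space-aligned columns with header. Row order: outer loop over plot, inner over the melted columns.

plot  treatment  yield_kg
A     low_N      601     
A     shaded     390     
A     control    446     
A     high_N     632     
B     low_N      16      
B     shaded     574     
B     control    765     
B     high_N     683     
C     low_N      935     
C     shaded     456     
C     control    444     
C     high_N     532     

Each (plot, column) pair becomes one row: 3 × 4 = 12 rows.
For example, (A, low_N) → yield_kg=601.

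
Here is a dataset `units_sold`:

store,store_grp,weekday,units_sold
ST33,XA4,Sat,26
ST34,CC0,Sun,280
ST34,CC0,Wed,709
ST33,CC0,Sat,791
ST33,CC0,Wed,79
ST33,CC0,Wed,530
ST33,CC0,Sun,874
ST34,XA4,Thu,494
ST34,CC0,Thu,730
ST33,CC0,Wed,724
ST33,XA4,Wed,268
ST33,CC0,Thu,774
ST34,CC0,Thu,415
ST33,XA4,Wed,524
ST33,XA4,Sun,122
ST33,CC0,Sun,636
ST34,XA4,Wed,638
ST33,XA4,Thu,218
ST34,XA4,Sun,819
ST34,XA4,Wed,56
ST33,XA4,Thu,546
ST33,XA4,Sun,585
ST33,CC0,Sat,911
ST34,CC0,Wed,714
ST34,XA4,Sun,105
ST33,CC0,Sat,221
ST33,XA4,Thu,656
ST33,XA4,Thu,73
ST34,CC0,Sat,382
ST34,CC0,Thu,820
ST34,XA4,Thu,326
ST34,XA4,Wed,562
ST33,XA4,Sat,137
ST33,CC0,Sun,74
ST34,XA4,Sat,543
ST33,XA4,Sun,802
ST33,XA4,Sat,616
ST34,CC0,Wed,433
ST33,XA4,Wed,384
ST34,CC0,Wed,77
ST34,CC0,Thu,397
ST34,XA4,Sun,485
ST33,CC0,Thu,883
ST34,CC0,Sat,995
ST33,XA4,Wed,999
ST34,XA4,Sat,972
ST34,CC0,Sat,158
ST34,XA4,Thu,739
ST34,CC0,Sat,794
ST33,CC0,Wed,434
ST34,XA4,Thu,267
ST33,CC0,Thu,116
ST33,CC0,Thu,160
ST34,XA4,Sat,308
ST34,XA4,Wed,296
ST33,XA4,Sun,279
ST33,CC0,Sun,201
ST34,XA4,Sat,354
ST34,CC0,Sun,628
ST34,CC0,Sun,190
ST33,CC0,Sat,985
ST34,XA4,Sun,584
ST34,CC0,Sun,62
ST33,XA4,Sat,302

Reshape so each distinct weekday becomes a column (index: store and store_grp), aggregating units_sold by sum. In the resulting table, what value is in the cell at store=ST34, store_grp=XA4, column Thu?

1826

Rows with store=ST34, store_grp=XA4 and weekday=Thu: units_sold values are 494, 326, 739, 267.
494 + 326 + 739 + 267 = 1826.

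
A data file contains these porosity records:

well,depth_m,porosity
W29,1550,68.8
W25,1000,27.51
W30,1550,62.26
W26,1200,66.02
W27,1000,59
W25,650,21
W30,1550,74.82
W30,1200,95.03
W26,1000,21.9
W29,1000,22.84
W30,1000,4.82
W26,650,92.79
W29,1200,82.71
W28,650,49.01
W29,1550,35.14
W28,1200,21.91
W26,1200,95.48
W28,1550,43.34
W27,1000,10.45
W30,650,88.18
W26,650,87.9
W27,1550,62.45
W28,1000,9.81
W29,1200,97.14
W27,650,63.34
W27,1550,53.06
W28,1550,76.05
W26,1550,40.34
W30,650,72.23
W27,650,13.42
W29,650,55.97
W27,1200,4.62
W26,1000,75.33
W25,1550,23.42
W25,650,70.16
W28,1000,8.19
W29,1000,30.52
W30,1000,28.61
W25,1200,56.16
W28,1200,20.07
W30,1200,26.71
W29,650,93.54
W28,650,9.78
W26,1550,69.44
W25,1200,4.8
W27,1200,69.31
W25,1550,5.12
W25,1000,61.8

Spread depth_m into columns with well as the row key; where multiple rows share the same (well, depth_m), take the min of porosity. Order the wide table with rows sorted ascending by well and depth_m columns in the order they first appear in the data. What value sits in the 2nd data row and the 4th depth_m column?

87.9

With rows sorted ascending by well, row 2 is well=W26. depth_m columns in first-appearance order: 1550, 1000, 1200, 650; column 4 is 650.
Long rows with well=W26, depth_m=650: min(92.79, 87.9) = 87.9.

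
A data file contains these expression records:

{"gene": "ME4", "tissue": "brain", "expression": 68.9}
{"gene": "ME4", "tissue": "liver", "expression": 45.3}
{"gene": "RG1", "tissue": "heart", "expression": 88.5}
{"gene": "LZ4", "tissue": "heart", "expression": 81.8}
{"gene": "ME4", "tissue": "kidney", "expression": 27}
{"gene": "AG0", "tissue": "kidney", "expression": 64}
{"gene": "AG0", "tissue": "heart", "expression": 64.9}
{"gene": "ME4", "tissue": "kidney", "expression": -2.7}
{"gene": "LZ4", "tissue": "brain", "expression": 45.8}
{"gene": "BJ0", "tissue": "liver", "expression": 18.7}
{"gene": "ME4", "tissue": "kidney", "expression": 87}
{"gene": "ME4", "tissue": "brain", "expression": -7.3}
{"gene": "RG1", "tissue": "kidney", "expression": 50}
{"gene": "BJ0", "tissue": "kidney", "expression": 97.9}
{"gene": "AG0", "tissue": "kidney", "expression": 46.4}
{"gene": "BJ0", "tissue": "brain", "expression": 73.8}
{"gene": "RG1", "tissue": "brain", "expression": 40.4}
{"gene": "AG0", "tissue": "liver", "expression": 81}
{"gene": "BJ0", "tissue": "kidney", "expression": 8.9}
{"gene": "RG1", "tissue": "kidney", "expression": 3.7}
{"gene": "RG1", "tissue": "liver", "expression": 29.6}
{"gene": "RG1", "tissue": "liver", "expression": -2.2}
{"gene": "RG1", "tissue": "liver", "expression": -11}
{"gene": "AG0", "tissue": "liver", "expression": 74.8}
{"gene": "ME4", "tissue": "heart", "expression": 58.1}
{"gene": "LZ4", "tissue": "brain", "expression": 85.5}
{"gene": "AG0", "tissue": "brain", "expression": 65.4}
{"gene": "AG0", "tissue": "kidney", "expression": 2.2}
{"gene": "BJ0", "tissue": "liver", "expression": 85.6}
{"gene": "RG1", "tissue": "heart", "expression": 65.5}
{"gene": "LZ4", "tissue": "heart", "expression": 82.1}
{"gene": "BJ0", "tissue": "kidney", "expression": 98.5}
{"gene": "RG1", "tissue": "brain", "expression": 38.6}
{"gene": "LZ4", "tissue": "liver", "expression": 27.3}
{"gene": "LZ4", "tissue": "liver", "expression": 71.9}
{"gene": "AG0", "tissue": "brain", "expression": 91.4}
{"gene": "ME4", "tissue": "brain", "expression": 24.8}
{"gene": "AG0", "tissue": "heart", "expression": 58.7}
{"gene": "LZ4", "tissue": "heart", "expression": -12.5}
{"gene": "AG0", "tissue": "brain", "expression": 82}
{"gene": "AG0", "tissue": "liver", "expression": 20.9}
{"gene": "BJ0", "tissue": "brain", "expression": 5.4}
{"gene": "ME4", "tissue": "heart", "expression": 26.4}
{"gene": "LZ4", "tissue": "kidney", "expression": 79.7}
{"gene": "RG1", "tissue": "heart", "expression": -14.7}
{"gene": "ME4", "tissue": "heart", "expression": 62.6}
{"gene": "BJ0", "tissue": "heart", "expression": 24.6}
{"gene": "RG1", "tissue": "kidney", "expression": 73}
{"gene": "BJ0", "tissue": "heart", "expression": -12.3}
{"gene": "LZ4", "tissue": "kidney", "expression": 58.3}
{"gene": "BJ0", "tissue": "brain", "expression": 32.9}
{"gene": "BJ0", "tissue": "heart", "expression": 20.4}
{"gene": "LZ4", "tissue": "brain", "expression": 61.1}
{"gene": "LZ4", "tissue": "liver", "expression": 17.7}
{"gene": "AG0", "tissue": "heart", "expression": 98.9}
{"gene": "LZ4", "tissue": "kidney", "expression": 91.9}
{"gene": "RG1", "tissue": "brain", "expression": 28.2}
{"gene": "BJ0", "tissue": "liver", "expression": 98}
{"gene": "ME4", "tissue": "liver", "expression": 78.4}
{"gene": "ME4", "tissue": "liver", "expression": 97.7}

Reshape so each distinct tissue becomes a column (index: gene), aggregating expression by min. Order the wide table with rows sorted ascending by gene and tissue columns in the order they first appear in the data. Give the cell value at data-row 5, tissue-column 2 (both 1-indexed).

-11

With rows sorted ascending by gene, row 5 is gene=RG1. tissue columns in first-appearance order: brain, liver, heart, kidney; column 2 is liver.
Long rows with gene=RG1, tissue=liver: min(29.6, -2.2, -11) = -11.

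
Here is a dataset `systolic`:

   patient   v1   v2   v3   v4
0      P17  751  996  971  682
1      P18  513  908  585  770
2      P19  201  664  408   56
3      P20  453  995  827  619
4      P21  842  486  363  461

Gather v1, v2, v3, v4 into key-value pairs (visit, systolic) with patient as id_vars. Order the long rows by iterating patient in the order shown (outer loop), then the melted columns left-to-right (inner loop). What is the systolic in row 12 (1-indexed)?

56

20 rows total (5 × 4). Row 12: index ⌊(12-1)/4⌋ = 2 into patient → P19; (12-1) mod 4 = 3 into the melted columns → v4.
So row 12 is (P19, v4, 56); systolic = 56.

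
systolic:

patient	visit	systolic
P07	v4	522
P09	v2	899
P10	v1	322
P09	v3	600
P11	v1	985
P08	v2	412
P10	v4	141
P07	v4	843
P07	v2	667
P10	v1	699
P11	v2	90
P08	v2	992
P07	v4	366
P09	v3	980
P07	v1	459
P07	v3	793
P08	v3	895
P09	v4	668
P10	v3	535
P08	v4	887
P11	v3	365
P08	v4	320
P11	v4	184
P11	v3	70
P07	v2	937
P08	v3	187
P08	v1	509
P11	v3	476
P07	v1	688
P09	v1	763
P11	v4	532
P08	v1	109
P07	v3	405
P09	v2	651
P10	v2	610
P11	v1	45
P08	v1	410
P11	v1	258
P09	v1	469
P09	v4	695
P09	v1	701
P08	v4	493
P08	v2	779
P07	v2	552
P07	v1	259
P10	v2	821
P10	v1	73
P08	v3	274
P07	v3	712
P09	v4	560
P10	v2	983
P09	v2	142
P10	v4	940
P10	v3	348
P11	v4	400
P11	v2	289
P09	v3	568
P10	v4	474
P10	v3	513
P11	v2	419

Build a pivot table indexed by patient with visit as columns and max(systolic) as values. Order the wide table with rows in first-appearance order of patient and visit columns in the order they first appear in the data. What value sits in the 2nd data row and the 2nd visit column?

With rows in first-appearance order of patient, row 2 is patient=P09. visit columns in first-appearance order: v4, v2, v1, v3; column 2 is v2.
Long rows with patient=P09, visit=v2: max(899, 651, 142) = 899.

899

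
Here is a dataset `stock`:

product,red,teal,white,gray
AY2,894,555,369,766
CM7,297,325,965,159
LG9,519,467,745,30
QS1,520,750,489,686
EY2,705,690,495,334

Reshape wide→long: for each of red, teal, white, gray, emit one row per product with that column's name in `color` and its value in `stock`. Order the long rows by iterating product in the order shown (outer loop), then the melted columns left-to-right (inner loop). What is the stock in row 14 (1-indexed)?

750

20 rows total (5 × 4). Row 14: index ⌊(14-1)/4⌋ = 3 into product → QS1; (14-1) mod 4 = 1 into the melted columns → teal.
So row 14 is (QS1, teal, 750); stock = 750.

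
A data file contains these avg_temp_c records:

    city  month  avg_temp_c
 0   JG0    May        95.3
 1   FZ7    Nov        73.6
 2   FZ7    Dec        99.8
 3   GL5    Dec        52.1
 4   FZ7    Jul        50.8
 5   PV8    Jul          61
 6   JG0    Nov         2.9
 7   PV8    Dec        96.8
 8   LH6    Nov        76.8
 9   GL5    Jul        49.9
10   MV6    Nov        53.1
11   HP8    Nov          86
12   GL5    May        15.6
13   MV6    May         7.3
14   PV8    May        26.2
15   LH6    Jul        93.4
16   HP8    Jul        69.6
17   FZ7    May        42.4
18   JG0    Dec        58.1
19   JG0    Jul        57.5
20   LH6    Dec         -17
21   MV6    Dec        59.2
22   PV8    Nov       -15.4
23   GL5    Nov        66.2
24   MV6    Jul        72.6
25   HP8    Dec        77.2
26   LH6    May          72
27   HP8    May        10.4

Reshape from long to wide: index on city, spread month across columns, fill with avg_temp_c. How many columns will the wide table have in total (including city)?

5

1 column for city plus 4 distinct month values → 5 columns.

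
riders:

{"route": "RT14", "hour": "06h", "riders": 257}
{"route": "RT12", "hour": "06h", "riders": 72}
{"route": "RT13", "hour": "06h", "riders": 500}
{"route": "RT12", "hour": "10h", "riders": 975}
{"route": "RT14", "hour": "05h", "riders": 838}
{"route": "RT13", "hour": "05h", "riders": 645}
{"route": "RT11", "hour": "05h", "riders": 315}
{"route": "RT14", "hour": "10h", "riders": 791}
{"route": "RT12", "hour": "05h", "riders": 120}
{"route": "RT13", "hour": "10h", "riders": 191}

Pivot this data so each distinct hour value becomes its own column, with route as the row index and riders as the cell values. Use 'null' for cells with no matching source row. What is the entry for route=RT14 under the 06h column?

257

The long row with route=RT14, hour=06h has riders=257.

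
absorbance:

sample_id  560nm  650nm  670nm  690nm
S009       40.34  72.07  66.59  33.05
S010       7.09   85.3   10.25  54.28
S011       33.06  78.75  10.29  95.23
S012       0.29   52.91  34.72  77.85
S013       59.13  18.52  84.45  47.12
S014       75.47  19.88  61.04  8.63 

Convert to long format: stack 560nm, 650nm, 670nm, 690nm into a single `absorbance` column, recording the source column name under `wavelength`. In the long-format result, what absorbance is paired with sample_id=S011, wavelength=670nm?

Unpivoting turns each (sample_id, wide-column) pair into one long row.
The wide cell at row S011, column 670nm holds 10.29, so the long row (S011, 670nm) has absorbance=10.29.

10.29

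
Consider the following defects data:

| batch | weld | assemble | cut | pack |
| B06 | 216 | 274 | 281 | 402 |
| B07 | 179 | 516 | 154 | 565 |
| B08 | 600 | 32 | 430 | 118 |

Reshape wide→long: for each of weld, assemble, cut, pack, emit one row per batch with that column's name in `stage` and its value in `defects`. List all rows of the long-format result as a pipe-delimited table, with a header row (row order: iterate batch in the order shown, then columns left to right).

| batch | stage | defects |
| B06 | weld | 216 |
| B06 | assemble | 274 |
| B06 | cut | 281 |
| B06 | pack | 402 |
| B07 | weld | 179 |
| B07 | assemble | 516 |
| B07 | cut | 154 |
| B07 | pack | 565 |
| B08 | weld | 600 |
| B08 | assemble | 32 |
| B08 | cut | 430 |
| B08 | pack | 118 |

Each (batch, column) pair becomes one row: 3 × 4 = 12 rows.
For example, (B06, weld) → defects=216.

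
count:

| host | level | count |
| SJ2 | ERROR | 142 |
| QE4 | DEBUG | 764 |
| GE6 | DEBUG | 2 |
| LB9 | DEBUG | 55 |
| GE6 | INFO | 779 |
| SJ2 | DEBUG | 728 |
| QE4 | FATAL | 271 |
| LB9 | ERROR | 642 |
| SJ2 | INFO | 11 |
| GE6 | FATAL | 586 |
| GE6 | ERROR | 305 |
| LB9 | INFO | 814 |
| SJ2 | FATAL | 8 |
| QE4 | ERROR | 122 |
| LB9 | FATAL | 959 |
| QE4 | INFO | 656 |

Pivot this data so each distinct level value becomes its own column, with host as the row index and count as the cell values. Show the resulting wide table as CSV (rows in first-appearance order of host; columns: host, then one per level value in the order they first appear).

Columns: host plus the 4 distinct level values (ERROR, DEBUG, INFO, FATAL).
For example, row SJ2 column ERROR takes count=142 from the long row (SJ2, ERROR).

host,ERROR,DEBUG,INFO,FATAL
SJ2,142,728,11,8
QE4,122,764,656,271
GE6,305,2,779,586
LB9,642,55,814,959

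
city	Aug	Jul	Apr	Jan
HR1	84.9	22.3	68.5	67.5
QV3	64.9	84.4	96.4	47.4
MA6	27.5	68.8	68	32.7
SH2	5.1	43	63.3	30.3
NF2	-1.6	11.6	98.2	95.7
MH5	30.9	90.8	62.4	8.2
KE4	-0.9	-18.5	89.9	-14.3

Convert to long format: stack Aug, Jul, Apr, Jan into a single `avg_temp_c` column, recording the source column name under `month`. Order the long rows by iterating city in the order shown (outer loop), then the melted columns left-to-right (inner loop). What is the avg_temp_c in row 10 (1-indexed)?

28 rows total (7 × 4). Row 10: index ⌊(10-1)/4⌋ = 2 into city → MA6; (10-1) mod 4 = 1 into the melted columns → Jul.
So row 10 is (MA6, Jul, 68.8); avg_temp_c = 68.8.

68.8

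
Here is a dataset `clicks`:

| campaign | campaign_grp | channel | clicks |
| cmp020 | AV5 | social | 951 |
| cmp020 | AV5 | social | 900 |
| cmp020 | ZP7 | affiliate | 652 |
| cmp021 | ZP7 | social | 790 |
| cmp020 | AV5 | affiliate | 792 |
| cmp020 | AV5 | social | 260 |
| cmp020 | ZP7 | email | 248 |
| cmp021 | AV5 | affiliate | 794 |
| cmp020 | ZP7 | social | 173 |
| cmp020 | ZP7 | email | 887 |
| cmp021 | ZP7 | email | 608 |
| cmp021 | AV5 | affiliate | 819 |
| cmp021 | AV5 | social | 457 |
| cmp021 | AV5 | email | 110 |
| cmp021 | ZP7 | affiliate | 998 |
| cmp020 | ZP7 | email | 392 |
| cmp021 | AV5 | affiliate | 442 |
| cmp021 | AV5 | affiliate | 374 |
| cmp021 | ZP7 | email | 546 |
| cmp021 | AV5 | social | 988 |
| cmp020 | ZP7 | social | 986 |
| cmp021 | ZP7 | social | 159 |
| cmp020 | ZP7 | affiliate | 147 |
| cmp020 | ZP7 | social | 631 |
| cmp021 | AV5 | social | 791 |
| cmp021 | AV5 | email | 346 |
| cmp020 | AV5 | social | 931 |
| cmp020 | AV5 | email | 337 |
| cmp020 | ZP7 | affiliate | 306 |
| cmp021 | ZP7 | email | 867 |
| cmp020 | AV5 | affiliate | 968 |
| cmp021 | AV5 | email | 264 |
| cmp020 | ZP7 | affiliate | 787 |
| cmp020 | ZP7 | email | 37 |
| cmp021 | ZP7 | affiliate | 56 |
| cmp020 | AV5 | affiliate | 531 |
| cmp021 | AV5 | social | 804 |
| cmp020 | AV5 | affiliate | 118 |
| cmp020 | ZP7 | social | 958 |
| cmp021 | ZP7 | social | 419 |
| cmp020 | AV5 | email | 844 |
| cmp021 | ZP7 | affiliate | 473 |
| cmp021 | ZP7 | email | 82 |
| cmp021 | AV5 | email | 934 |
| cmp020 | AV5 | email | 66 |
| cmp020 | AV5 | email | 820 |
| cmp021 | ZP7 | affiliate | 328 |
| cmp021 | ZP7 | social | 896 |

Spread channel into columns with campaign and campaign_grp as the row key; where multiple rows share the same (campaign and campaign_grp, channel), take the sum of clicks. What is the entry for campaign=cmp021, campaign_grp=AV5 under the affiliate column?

2429

Rows with campaign=cmp021, campaign_grp=AV5 and channel=affiliate: clicks values are 794, 819, 442, 374.
794 + 819 + 442 + 374 = 2429.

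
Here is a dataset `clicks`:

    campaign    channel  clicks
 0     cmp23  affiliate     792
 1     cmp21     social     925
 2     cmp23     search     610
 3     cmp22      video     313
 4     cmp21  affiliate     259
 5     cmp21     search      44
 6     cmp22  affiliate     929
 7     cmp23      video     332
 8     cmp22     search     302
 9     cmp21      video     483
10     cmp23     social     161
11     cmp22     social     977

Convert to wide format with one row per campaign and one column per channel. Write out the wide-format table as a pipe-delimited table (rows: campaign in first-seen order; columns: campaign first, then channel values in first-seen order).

| campaign | affiliate | social | search | video |
| cmp23 | 792 | 161 | 610 | 332 |
| cmp21 | 259 | 925 | 44 | 483 |
| cmp22 | 929 | 977 | 302 | 313 |

Columns: campaign plus the 4 distinct channel values (affiliate, social, search, video).
For example, row cmp23 column affiliate takes clicks=792 from the long row (cmp23, affiliate).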